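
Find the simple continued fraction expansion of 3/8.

[0; 2, 1, 2]

Run the Euclidean algorithm on 3 and 8; the successive quotients are the partial quotients a_0, a_1, ... (each step inverts the fractional part left over by the previous one):
  3 = 0*8 + 3, so a_0 = 0.
  8 = 2*3 + 2, so a_1 = 2.
  3 = 1*2 + 1, so a_2 = 1.
  2 = 2*1 + 0, so a_3 = 2.
The remainder reaches 0 after 4 divisions, so the expansion has 4 partial quotients, read off in order.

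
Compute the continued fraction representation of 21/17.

Run the Euclidean algorithm on 21 and 17; the successive quotients are the partial quotients a_0, a_1, ... (each step inverts the fractional part left over by the previous one):
  21 = 1*17 + 4, so a_0 = 1.
  17 = 4*4 + 1, so a_1 = 4.
  4 = 4*1 + 0, so a_2 = 4.
The remainder reaches 0 after 3 divisions, so the expansion has 3 partial quotients, read off in order.

[1; 4, 4]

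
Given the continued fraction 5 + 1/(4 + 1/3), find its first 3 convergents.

Using the convergent recurrence p_i = a_i*p_{i-1} + p_{i-2}, q_i = a_i*q_{i-1} + q_{i-2} with p_{-2}=0, p_{-1}=1, q_{-2}=1, q_{-1}=0:
  i=0: a_0=5, p_0 = 5*1 + 0 = 5, q_0 = 5*0 + 1 = 1.
  i=1: a_1=4, p_1 = 4*5 + 1 = 21, q_1 = 4*1 + 0 = 4.
  i=2: a_2=3, p_2 = 3*21 + 5 = 68, q_2 = 3*4 + 1 = 13.

5/1, 21/4, 68/13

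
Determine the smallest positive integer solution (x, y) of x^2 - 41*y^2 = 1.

(x, y) = (2049, 320)

First expand sqrt(41) as a continued fraction. With x_i = (sqrt(41) + m_i)/d_i and (m_0, d_0) = (0, 1): a_0 = floor(sqrt(41)) = 6, since 6^2 = 36 <= 41 < 49 = 7^2.
Iterate m_{i+1} = d_i*a_i - m_i, d_{i+1} = (41 - m_{i+1}^2)/d_i, a_{i+1} = floor((a_0 + m_{i+1})/d_{i+1}):
  m_1 = 1*6 - 0 = 6, d_1 = (41 - 6^2)/1 = 5/1 = 5, a_1 = floor((6 + 6)/5) = 2.
  m_2 = 5*2 - 6 = 4, d_2 = (41 - 4^2)/5 = 25/5 = 5, a_2 = floor((6 + 4)/5) = 2.
  m_3 = 5*2 - 4 = 6, d_3 = (41 - 6^2)/5 = 5/5 = 1, a_3 = floor((6 + 6)/1) = 12.
  m_4 = 1*12 - 6 = 6, d_4 = (41 - 6^2)/1 = 5/1 = 5: (m_4, d_4) = (m_1, d_1) = (6, 5), so from here the quotients repeat a_1, ..., a_3; the period length is 3.
So sqrt(41) = [6; (2, 2, 12)] with period length k = 3.
k is odd, so (p_{k-1}, q_{k-1}) only solves x^2 - 41y^2 = -1 and the fundamental solution of x^2 - 41y^2 = 1 is (p_{2k-1}, q_{2k-1}) = (p_5, q_5); compute convergents through index 5, running through the period twice.
Convergents (p_i = a_i*p_{i-1} + p_{i-2}, q_i = a_i*q_{i-1} + q_{i-2} with p_{-2}=0, p_{-1}=1, q_{-2}=1, q_{-1}=0):
  i=0: a_0=6, p_0 = 6*1 + 0 = 6, q_0 = 6*0 + 1 = 1.
  i=1: a_1=2, p_1 = 2*6 + 1 = 13, q_1 = 2*1 + 0 = 2.
  i=2: a_2=2, p_2 = 2*13 + 6 = 32, q_2 = 2*2 + 1 = 5.
  i=3: a_3=12, p_3 = 12*32 + 13 = 397, q_3 = 12*5 + 2 = 62.
  i=4: a_4=2, p_4 = 2*397 + 32 = 826, q_4 = 2*62 + 5 = 129.
  i=5: a_5=2, p_5 = 2*826 + 397 = 2049, q_5 = 2*129 + 62 = 320.
Indeed p_2^2 - 41*q_2^2 = 1024 - 1025 = -1, not +1.
Check: 2049^2 - 41*320^2 = 4198401 - 4198400 = 1, so (x, y) = (2049, 320) solves the equation, and by the theorem it is the least positive solution.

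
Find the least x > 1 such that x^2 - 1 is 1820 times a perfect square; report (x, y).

(x, y) = (8191, 192)

First expand sqrt(1820) as a continued fraction. With x_i = (sqrt(1820) + m_i)/d_i and (m_0, d_0) = (0, 1): a_0 = floor(sqrt(1820)) = 42, since 42^2 = 1764 <= 1820 < 1849 = 43^2.
Iterate m_{i+1} = d_i*a_i - m_i, d_{i+1} = (1820 - m_{i+1}^2)/d_i, a_{i+1} = floor((a_0 + m_{i+1})/d_{i+1}):
  m_1 = 1*42 - 0 = 42, d_1 = (1820 - 42^2)/1 = 56/1 = 56, a_1 = floor((42 + 42)/56) = 1.
  m_2 = 56*1 - 42 = 14, d_2 = (1820 - 14^2)/56 = 1624/56 = 29, a_2 = floor((42 + 14)/29) = 1.
  m_3 = 29*1 - 14 = 15, d_3 = (1820 - 15^2)/29 = 1595/29 = 55, a_3 = floor((42 + 15)/55) = 1.
  m_4 = 55*1 - 15 = 40, d_4 = (1820 - 40^2)/55 = 220/55 = 4, a_4 = floor((42 + 40)/4) = 20.
  m_5 = 4*20 - 40 = 40, d_5 = (1820 - 40^2)/4 = 220/4 = 55, a_5 = floor((42 + 40)/55) = 1.
  m_6 = 55*1 - 40 = 15, d_6 = (1820 - 15^2)/55 = 1595/55 = 29, a_6 = floor((42 + 15)/29) = 1.
  m_7 = 29*1 - 15 = 14, d_7 = (1820 - 14^2)/29 = 1624/29 = 56, a_7 = floor((42 + 14)/56) = 1.
  m_8 = 56*1 - 14 = 42, d_8 = (1820 - 42^2)/56 = 56/56 = 1, a_8 = floor((42 + 42)/1) = 84.
  m_9 = 1*84 - 42 = 42, d_9 = (1820 - 42^2)/1 = 56/1 = 56: (m_9, d_9) = (m_1, d_1) = (42, 56), so from here the quotients repeat a_1, ..., a_8; the period length is 8.
So sqrt(1820) = [42; (1, 1, 1, 20, 1, 1, 1, 84)] with period length k = 8.
k is even, so the fundamental solution of x^2 - 1820y^2 = 1 is (p_{k-1}, q_{k-1}) = (p_7, q_7); compute convergents through index 7.
Convergents (p_i = a_i*p_{i-1} + p_{i-2}, q_i = a_i*q_{i-1} + q_{i-2} with p_{-2}=0, p_{-1}=1, q_{-2}=1, q_{-1}=0):
  i=0: a_0=42, p_0 = 42*1 + 0 = 42, q_0 = 42*0 + 1 = 1.
  i=1: a_1=1, p_1 = 1*42 + 1 = 43, q_1 = 1*1 + 0 = 1.
  i=2: a_2=1, p_2 = 1*43 + 42 = 85, q_2 = 1*1 + 1 = 2.
  i=3: a_3=1, p_3 = 1*85 + 43 = 128, q_3 = 1*2 + 1 = 3.
  i=4: a_4=20, p_4 = 20*128 + 85 = 2645, q_4 = 20*3 + 2 = 62.
  i=5: a_5=1, p_5 = 1*2645 + 128 = 2773, q_5 = 1*62 + 3 = 65.
  i=6: a_6=1, p_6 = 1*2773 + 2645 = 5418, q_6 = 1*65 + 62 = 127.
  i=7: a_7=1, p_7 = 1*5418 + 2773 = 8191, q_7 = 1*127 + 65 = 192.
Check: 8191^2 - 1820*192^2 = 67092481 - 67092480 = 1, so (x, y) = (8191, 192) solves the equation, and by the theorem it is the least positive solution.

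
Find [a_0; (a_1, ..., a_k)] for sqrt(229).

Write x_i = (sqrt(229) + m_i)/d_i with (m_0, d_0) = (0, 1). a_0 = floor(sqrt(229)) = 15, since 15^2 = 225 <= 229 < 256 = 16^2.
Iterate m_{i+1} = d_i*a_i - m_i, d_{i+1} = (229 - m_{i+1}^2)/d_i, a_{i+1} = floor((a_0 + m_{i+1})/d_{i+1}):
  m_1 = 1*15 - 0 = 15, d_1 = (229 - 15^2)/1 = 4/1 = 4, a_1 = floor((15 + 15)/4) = 7.
  m_2 = 4*7 - 15 = 13, d_2 = (229 - 13^2)/4 = 60/4 = 15, a_2 = floor((15 + 13)/15) = 1.
  m_3 = 15*1 - 13 = 2, d_3 = (229 - 2^2)/15 = 225/15 = 15, a_3 = floor((15 + 2)/15) = 1.
  m_4 = 15*1 - 2 = 13, d_4 = (229 - 13^2)/15 = 60/15 = 4, a_4 = floor((15 + 13)/4) = 7.
  m_5 = 4*7 - 13 = 15, d_5 = (229 - 15^2)/4 = 4/4 = 1, a_5 = floor((15 + 15)/1) = 30.
  m_6 = 1*30 - 15 = 15, d_6 = (229 - 15^2)/1 = 4/1 = 4: (m_6, d_6) = (m_1, d_1) = (15, 4), so from here the quotients repeat a_1, ..., a_5; the period length is 5.
Hence the expansion of sqrt(229) is a_0 = 15 followed by the repeating block 7, 1, 1, 7, 30 (period 5).

[15; (7, 1, 1, 7, 30)]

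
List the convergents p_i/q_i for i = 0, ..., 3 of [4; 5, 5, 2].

4/1, 21/5, 109/26, 239/57

Using the convergent recurrence p_i = a_i*p_{i-1} + p_{i-2}, q_i = a_i*q_{i-1} + q_{i-2} with p_{-2}=0, p_{-1}=1, q_{-2}=1, q_{-1}=0:
  i=0: a_0=4, p_0 = 4*1 + 0 = 4, q_0 = 4*0 + 1 = 1.
  i=1: a_1=5, p_1 = 5*4 + 1 = 21, q_1 = 5*1 + 0 = 5.
  i=2: a_2=5, p_2 = 5*21 + 4 = 109, q_2 = 5*5 + 1 = 26.
  i=3: a_3=2, p_3 = 2*109 + 21 = 239, q_3 = 2*26 + 5 = 57.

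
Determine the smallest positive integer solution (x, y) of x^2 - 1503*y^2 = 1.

(x, y) = (56447, 1456)

First expand sqrt(1503) as a continued fraction. With x_i = (sqrt(1503) + m_i)/d_i and (m_0, d_0) = (0, 1): a_0 = floor(sqrt(1503)) = 38, since 38^2 = 1444 <= 1503 < 1521 = 39^2.
Iterate m_{i+1} = d_i*a_i - m_i, d_{i+1} = (1503 - m_{i+1}^2)/d_i, a_{i+1} = floor((a_0 + m_{i+1})/d_{i+1}):
  m_1 = 1*38 - 0 = 38, d_1 = (1503 - 38^2)/1 = 59/1 = 59, a_1 = floor((38 + 38)/59) = 1.
  m_2 = 59*1 - 38 = 21, d_2 = (1503 - 21^2)/59 = 1062/59 = 18, a_2 = floor((38 + 21)/18) = 3.
  m_3 = 18*3 - 21 = 33, d_3 = (1503 - 33^2)/18 = 414/18 = 23, a_3 = floor((38 + 33)/23) = 3.
  m_4 = 23*3 - 33 = 36, d_4 = (1503 - 36^2)/23 = 207/23 = 9, a_4 = floor((38 + 36)/9) = 8.
  m_5 = 9*8 - 36 = 36, d_5 = (1503 - 36^2)/9 = 207/9 = 23, a_5 = floor((38 + 36)/23) = 3.
  m_6 = 23*3 - 36 = 33, d_6 = (1503 - 33^2)/23 = 414/23 = 18, a_6 = floor((38 + 33)/18) = 3.
  m_7 = 18*3 - 33 = 21, d_7 = (1503 - 21^2)/18 = 1062/18 = 59, a_7 = floor((38 + 21)/59) = 1.
  m_8 = 59*1 - 21 = 38, d_8 = (1503 - 38^2)/59 = 59/59 = 1, a_8 = floor((38 + 38)/1) = 76.
  m_9 = 1*76 - 38 = 38, d_9 = (1503 - 38^2)/1 = 59/1 = 59: (m_9, d_9) = (m_1, d_1) = (38, 59), so from here the quotients repeat a_1, ..., a_8; the period length is 8.
So sqrt(1503) = [38; (1, 3, 3, 8, 3, 3, 1, 76)] with period length k = 8.
k is even, so the fundamental solution of x^2 - 1503y^2 = 1 is (p_{k-1}, q_{k-1}) = (p_7, q_7); compute convergents through index 7.
Convergents (p_i = a_i*p_{i-1} + p_{i-2}, q_i = a_i*q_{i-1} + q_{i-2} with p_{-2}=0, p_{-1}=1, q_{-2}=1, q_{-1}=0):
  i=0: a_0=38, p_0 = 38*1 + 0 = 38, q_0 = 38*0 + 1 = 1.
  i=1: a_1=1, p_1 = 1*38 + 1 = 39, q_1 = 1*1 + 0 = 1.
  i=2: a_2=3, p_2 = 3*39 + 38 = 155, q_2 = 3*1 + 1 = 4.
  i=3: a_3=3, p_3 = 3*155 + 39 = 504, q_3 = 3*4 + 1 = 13.
  i=4: a_4=8, p_4 = 8*504 + 155 = 4187, q_4 = 8*13 + 4 = 108.
  i=5: a_5=3, p_5 = 3*4187 + 504 = 13065, q_5 = 3*108 + 13 = 337.
  i=6: a_6=3, p_6 = 3*13065 + 4187 = 43382, q_6 = 3*337 + 108 = 1119.
  i=7: a_7=1, p_7 = 1*43382 + 13065 = 56447, q_7 = 1*1119 + 337 = 1456.
Check: 56447^2 - 1503*1456^2 = 3186263809 - 3186263808 = 1, so (x, y) = (56447, 1456) solves the equation, and by the theorem it is the least positive solution.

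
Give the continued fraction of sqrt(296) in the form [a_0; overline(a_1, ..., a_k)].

Write x_i = (sqrt(296) + m_i)/d_i with (m_0, d_0) = (0, 1). a_0 = floor(sqrt(296)) = 17, since 17^2 = 289 <= 296 < 324 = 18^2.
Iterate m_{i+1} = d_i*a_i - m_i, d_{i+1} = (296 - m_{i+1}^2)/d_i, a_{i+1} = floor((a_0 + m_{i+1})/d_{i+1}):
  m_1 = 1*17 - 0 = 17, d_1 = (296 - 17^2)/1 = 7/1 = 7, a_1 = floor((17 + 17)/7) = 4.
  m_2 = 7*4 - 17 = 11, d_2 = (296 - 11^2)/7 = 175/7 = 25, a_2 = floor((17 + 11)/25) = 1.
  m_3 = 25*1 - 11 = 14, d_3 = (296 - 14^2)/25 = 100/25 = 4, a_3 = floor((17 + 14)/4) = 7.
  m_4 = 4*7 - 14 = 14, d_4 = (296 - 14^2)/4 = 100/4 = 25, a_4 = floor((17 + 14)/25) = 1.
  m_5 = 25*1 - 14 = 11, d_5 = (296 - 11^2)/25 = 175/25 = 7, a_5 = floor((17 + 11)/7) = 4.
  m_6 = 7*4 - 11 = 17, d_6 = (296 - 17^2)/7 = 7/7 = 1, a_6 = floor((17 + 17)/1) = 34.
  m_7 = 1*34 - 17 = 17, d_7 = (296 - 17^2)/1 = 7/1 = 7: (m_7, d_7) = (m_1, d_1) = (17, 7), so from here the quotients repeat a_1, ..., a_6; the period length is 6.
Hence the expansion of sqrt(296) is a_0 = 17 followed by the repeating block 4, 1, 7, 1, 4, 34 (period 6).

[17; overline(4, 1, 7, 1, 4, 34)]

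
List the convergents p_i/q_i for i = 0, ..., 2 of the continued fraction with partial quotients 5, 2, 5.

Using the convergent recurrence p_i = a_i*p_{i-1} + p_{i-2}, q_i = a_i*q_{i-1} + q_{i-2} with p_{-2}=0, p_{-1}=1, q_{-2}=1, q_{-1}=0:
  i=0: a_0=5, p_0 = 5*1 + 0 = 5, q_0 = 5*0 + 1 = 1.
  i=1: a_1=2, p_1 = 2*5 + 1 = 11, q_1 = 2*1 + 0 = 2.
  i=2: a_2=5, p_2 = 5*11 + 5 = 60, q_2 = 5*2 + 1 = 11.

5/1, 11/2, 60/11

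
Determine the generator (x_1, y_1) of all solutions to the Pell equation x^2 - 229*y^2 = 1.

First expand sqrt(229) as a continued fraction. With x_i = (sqrt(229) + m_i)/d_i and (m_0, d_0) = (0, 1): a_0 = floor(sqrt(229)) = 15, since 15^2 = 225 <= 229 < 256 = 16^2.
Iterate m_{i+1} = d_i*a_i - m_i, d_{i+1} = (229 - m_{i+1}^2)/d_i, a_{i+1} = floor((a_0 + m_{i+1})/d_{i+1}):
  m_1 = 1*15 - 0 = 15, d_1 = (229 - 15^2)/1 = 4/1 = 4, a_1 = floor((15 + 15)/4) = 7.
  m_2 = 4*7 - 15 = 13, d_2 = (229 - 13^2)/4 = 60/4 = 15, a_2 = floor((15 + 13)/15) = 1.
  m_3 = 15*1 - 13 = 2, d_3 = (229 - 2^2)/15 = 225/15 = 15, a_3 = floor((15 + 2)/15) = 1.
  m_4 = 15*1 - 2 = 13, d_4 = (229 - 13^2)/15 = 60/15 = 4, a_4 = floor((15 + 13)/4) = 7.
  m_5 = 4*7 - 13 = 15, d_5 = (229 - 15^2)/4 = 4/4 = 1, a_5 = floor((15 + 15)/1) = 30.
  m_6 = 1*30 - 15 = 15, d_6 = (229 - 15^2)/1 = 4/1 = 4: (m_6, d_6) = (m_1, d_1) = (15, 4), so from here the quotients repeat a_1, ..., a_5; the period length is 5.
So sqrt(229) = [15; (7, 1, 1, 7, 30)] with period length k = 5.
k is odd, so (p_{k-1}, q_{k-1}) only solves x^2 - 229y^2 = -1 and the fundamental solution of x^2 - 229y^2 = 1 is (p_{2k-1}, q_{2k-1}) = (p_9, q_9); compute convergents through index 9, running through the period twice.
Convergents (p_i = a_i*p_{i-1} + p_{i-2}, q_i = a_i*q_{i-1} + q_{i-2} with p_{-2}=0, p_{-1}=1, q_{-2}=1, q_{-1}=0):
  i=0: a_0=15, p_0 = 15*1 + 0 = 15, q_0 = 15*0 + 1 = 1.
  i=1: a_1=7, p_1 = 7*15 + 1 = 106, q_1 = 7*1 + 0 = 7.
  i=2: a_2=1, p_2 = 1*106 + 15 = 121, q_2 = 1*7 + 1 = 8.
  i=3: a_3=1, p_3 = 1*121 + 106 = 227, q_3 = 1*8 + 7 = 15.
  i=4: a_4=7, p_4 = 7*227 + 121 = 1710, q_4 = 7*15 + 8 = 113.
  i=5: a_5=30, p_5 = 30*1710 + 227 = 51527, q_5 = 30*113 + 15 = 3405.
  i=6: a_6=7, p_6 = 7*51527 + 1710 = 362399, q_6 = 7*3405 + 113 = 23948.
  i=7: a_7=1, p_7 = 1*362399 + 51527 = 413926, q_7 = 1*23948 + 3405 = 27353.
  i=8: a_8=1, p_8 = 1*413926 + 362399 = 776325, q_8 = 1*27353 + 23948 = 51301.
  i=9: a_9=7, p_9 = 7*776325 + 413926 = 5848201, q_9 = 7*51301 + 27353 = 386460.
Indeed p_4^2 - 229*q_4^2 = 2924100 - 2924101 = -1, not +1.
Check: 5848201^2 - 229*386460^2 = 34201454936401 - 34201454936400 = 1, so (x, y) = (5848201, 386460) solves the equation, and by the theorem it is the least positive solution.

(x, y) = (5848201, 386460)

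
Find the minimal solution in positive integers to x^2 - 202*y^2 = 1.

(x, y) = (19731763, 1388322)

First expand sqrt(202) as a continued fraction. With x_i = (sqrt(202) + m_i)/d_i and (m_0, d_0) = (0, 1): a_0 = floor(sqrt(202)) = 14, since 14^2 = 196 <= 202 < 225 = 15^2.
Iterate m_{i+1} = d_i*a_i - m_i, d_{i+1} = (202 - m_{i+1}^2)/d_i, a_{i+1} = floor((a_0 + m_{i+1})/d_{i+1}):
  m_1 = 1*14 - 0 = 14, d_1 = (202 - 14^2)/1 = 6/1 = 6, a_1 = floor((14 + 14)/6) = 4.
  m_2 = 6*4 - 14 = 10, d_2 = (202 - 10^2)/6 = 102/6 = 17, a_2 = floor((14 + 10)/17) = 1.
  m_3 = 17*1 - 10 = 7, d_3 = (202 - 7^2)/17 = 153/17 = 9, a_3 = floor((14 + 7)/9) = 2.
  m_4 = 9*2 - 7 = 11, d_4 = (202 - 11^2)/9 = 81/9 = 9, a_4 = floor((14 + 11)/9) = 2.
  m_5 = 9*2 - 11 = 7, d_5 = (202 - 7^2)/9 = 153/9 = 17, a_5 = floor((14 + 7)/17) = 1.
  m_6 = 17*1 - 7 = 10, d_6 = (202 - 10^2)/17 = 102/17 = 6, a_6 = floor((14 + 10)/6) = 4.
  m_7 = 6*4 - 10 = 14, d_7 = (202 - 14^2)/6 = 6/6 = 1, a_7 = floor((14 + 14)/1) = 28.
  m_8 = 1*28 - 14 = 14, d_8 = (202 - 14^2)/1 = 6/1 = 6: (m_8, d_8) = (m_1, d_1) = (14, 6), so from here the quotients repeat a_1, ..., a_7; the period length is 7.
So sqrt(202) = [14; (4, 1, 2, 2, 1, 4, 28)] with period length k = 7.
k is odd, so (p_{k-1}, q_{k-1}) only solves x^2 - 202y^2 = -1 and the fundamental solution of x^2 - 202y^2 = 1 is (p_{2k-1}, q_{2k-1}) = (p_13, q_13); compute convergents through index 13, running through the period twice.
Convergents (p_i = a_i*p_{i-1} + p_{i-2}, q_i = a_i*q_{i-1} + q_{i-2} with p_{-2}=0, p_{-1}=1, q_{-2}=1, q_{-1}=0):
  i=0: a_0=14, p_0 = 14*1 + 0 = 14, q_0 = 14*0 + 1 = 1.
  i=1: a_1=4, p_1 = 4*14 + 1 = 57, q_1 = 4*1 + 0 = 4.
  i=2: a_2=1, p_2 = 1*57 + 14 = 71, q_2 = 1*4 + 1 = 5.
  i=3: a_3=2, p_3 = 2*71 + 57 = 199, q_3 = 2*5 + 4 = 14.
  i=4: a_4=2, p_4 = 2*199 + 71 = 469, q_4 = 2*14 + 5 = 33.
  i=5: a_5=1, p_5 = 1*469 + 199 = 668, q_5 = 1*33 + 14 = 47.
  i=6: a_6=4, p_6 = 4*668 + 469 = 3141, q_6 = 4*47 + 33 = 221.
  i=7: a_7=28, p_7 = 28*3141 + 668 = 88616, q_7 = 28*221 + 47 = 6235.
  i=8: a_8=4, p_8 = 4*88616 + 3141 = 357605, q_8 = 4*6235 + 221 = 25161.
  i=9: a_9=1, p_9 = 1*357605 + 88616 = 446221, q_9 = 1*25161 + 6235 = 31396.
  i=10: a_10=2, p_10 = 2*446221 + 357605 = 1250047, q_10 = 2*31396 + 25161 = 87953.
  i=11: a_11=2, p_11 = 2*1250047 + 446221 = 2946315, q_11 = 2*87953 + 31396 = 207302.
  i=12: a_12=1, p_12 = 1*2946315 + 1250047 = 4196362, q_12 = 1*207302 + 87953 = 295255.
  i=13: a_13=4, p_13 = 4*4196362 + 2946315 = 19731763, q_13 = 4*295255 + 207302 = 1388322.
Indeed p_6^2 - 202*q_6^2 = 9865881 - 9865882 = -1, not +1.
Check: 19731763^2 - 202*1388322^2 = 389342471088169 - 389342471088168 = 1, so (x, y) = (19731763, 1388322) solves the equation, and by the theorem it is the least positive solution.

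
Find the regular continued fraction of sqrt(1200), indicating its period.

[34; (1, 1, 1, 3, 1, 1, 1, 68)]

Write x_i = (sqrt(1200) + m_i)/d_i with (m_0, d_0) = (0, 1). a_0 = floor(sqrt(1200)) = 34, since 34^2 = 1156 <= 1200 < 1225 = 35^2.
Iterate m_{i+1} = d_i*a_i - m_i, d_{i+1} = (1200 - m_{i+1}^2)/d_i, a_{i+1} = floor((a_0 + m_{i+1})/d_{i+1}):
  m_1 = 1*34 - 0 = 34, d_1 = (1200 - 34^2)/1 = 44/1 = 44, a_1 = floor((34 + 34)/44) = 1.
  m_2 = 44*1 - 34 = 10, d_2 = (1200 - 10^2)/44 = 1100/44 = 25, a_2 = floor((34 + 10)/25) = 1.
  m_3 = 25*1 - 10 = 15, d_3 = (1200 - 15^2)/25 = 975/25 = 39, a_3 = floor((34 + 15)/39) = 1.
  m_4 = 39*1 - 15 = 24, d_4 = (1200 - 24^2)/39 = 624/39 = 16, a_4 = floor((34 + 24)/16) = 3.
  m_5 = 16*3 - 24 = 24, d_5 = (1200 - 24^2)/16 = 624/16 = 39, a_5 = floor((34 + 24)/39) = 1.
  m_6 = 39*1 - 24 = 15, d_6 = (1200 - 15^2)/39 = 975/39 = 25, a_6 = floor((34 + 15)/25) = 1.
  m_7 = 25*1 - 15 = 10, d_7 = (1200 - 10^2)/25 = 1100/25 = 44, a_7 = floor((34 + 10)/44) = 1.
  m_8 = 44*1 - 10 = 34, d_8 = (1200 - 34^2)/44 = 44/44 = 1, a_8 = floor((34 + 34)/1) = 68.
  m_9 = 1*68 - 34 = 34, d_9 = (1200 - 34^2)/1 = 44/1 = 44: (m_9, d_9) = (m_1, d_1) = (34, 44), so from here the quotients repeat a_1, ..., a_8; the period length is 8.
Hence the expansion of sqrt(1200) is a_0 = 34 followed by the repeating block 1, 1, 1, 3, 1, 1, 1, 68 (period 8).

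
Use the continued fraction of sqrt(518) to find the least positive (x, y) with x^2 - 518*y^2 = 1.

First expand sqrt(518) as a continued fraction. With x_i = (sqrt(518) + m_i)/d_i and (m_0, d_0) = (0, 1): a_0 = floor(sqrt(518)) = 22, since 22^2 = 484 <= 518 < 529 = 23^2.
Iterate m_{i+1} = d_i*a_i - m_i, d_{i+1} = (518 - m_{i+1}^2)/d_i, a_{i+1} = floor((a_0 + m_{i+1})/d_{i+1}):
  m_1 = 1*22 - 0 = 22, d_1 = (518 - 22^2)/1 = 34/1 = 34, a_1 = floor((22 + 22)/34) = 1.
  m_2 = 34*1 - 22 = 12, d_2 = (518 - 12^2)/34 = 374/34 = 11, a_2 = floor((22 + 12)/11) = 3.
  m_3 = 11*3 - 12 = 21, d_3 = (518 - 21^2)/11 = 77/11 = 7, a_3 = floor((22 + 21)/7) = 6.
  m_4 = 7*6 - 21 = 21, d_4 = (518 - 21^2)/7 = 77/7 = 11, a_4 = floor((22 + 21)/11) = 3.
  m_5 = 11*3 - 21 = 12, d_5 = (518 - 12^2)/11 = 374/11 = 34, a_5 = floor((22 + 12)/34) = 1.
  m_6 = 34*1 - 12 = 22, d_6 = (518 - 22^2)/34 = 34/34 = 1, a_6 = floor((22 + 22)/1) = 44.
  m_7 = 1*44 - 22 = 22, d_7 = (518 - 22^2)/1 = 34/1 = 34: (m_7, d_7) = (m_1, d_1) = (22, 34), so from here the quotients repeat a_1, ..., a_6; the period length is 6.
So sqrt(518) = [22; (1, 3, 6, 3, 1, 44)] with period length k = 6.
k is even, so the fundamental solution of x^2 - 518y^2 = 1 is (p_{k-1}, q_{k-1}) = (p_5, q_5); compute convergents through index 5.
Convergents (p_i = a_i*p_{i-1} + p_{i-2}, q_i = a_i*q_{i-1} + q_{i-2} with p_{-2}=0, p_{-1}=1, q_{-2}=1, q_{-1}=0):
  i=0: a_0=22, p_0 = 22*1 + 0 = 22, q_0 = 22*0 + 1 = 1.
  i=1: a_1=1, p_1 = 1*22 + 1 = 23, q_1 = 1*1 + 0 = 1.
  i=2: a_2=3, p_2 = 3*23 + 22 = 91, q_2 = 3*1 + 1 = 4.
  i=3: a_3=6, p_3 = 6*91 + 23 = 569, q_3 = 6*4 + 1 = 25.
  i=4: a_4=3, p_4 = 3*569 + 91 = 1798, q_4 = 3*25 + 4 = 79.
  i=5: a_5=1, p_5 = 1*1798 + 569 = 2367, q_5 = 1*79 + 25 = 104.
Check: 2367^2 - 518*104^2 = 5602689 - 5602688 = 1, so (x, y) = (2367, 104) solves the equation, and by the theorem it is the least positive solution.

(x, y) = (2367, 104)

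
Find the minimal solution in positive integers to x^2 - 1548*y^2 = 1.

(x, y) = (24248647, 616314)

First expand sqrt(1548) as a continued fraction. With x_i = (sqrt(1548) + m_i)/d_i and (m_0, d_0) = (0, 1): a_0 = floor(sqrt(1548)) = 39, since 39^2 = 1521 <= 1548 < 1600 = 40^2.
Iterate m_{i+1} = d_i*a_i - m_i, d_{i+1} = (1548 - m_{i+1}^2)/d_i, a_{i+1} = floor((a_0 + m_{i+1})/d_{i+1}):
  m_1 = 1*39 - 0 = 39, d_1 = (1548 - 39^2)/1 = 27/1 = 27, a_1 = floor((39 + 39)/27) = 2.
  m_2 = 27*2 - 39 = 15, d_2 = (1548 - 15^2)/27 = 1323/27 = 49, a_2 = floor((39 + 15)/49) = 1.
  m_3 = 49*1 - 15 = 34, d_3 = (1548 - 34^2)/49 = 392/49 = 8, a_3 = floor((39 + 34)/8) = 9.
  m_4 = 8*9 - 34 = 38, d_4 = (1548 - 38^2)/8 = 104/8 = 13, a_4 = floor((39 + 38)/13) = 5.
  m_5 = 13*5 - 38 = 27, d_5 = (1548 - 27^2)/13 = 819/13 = 63, a_5 = floor((39 + 27)/63) = 1.
  m_6 = 63*1 - 27 = 36, d_6 = (1548 - 36^2)/63 = 252/63 = 4, a_6 = floor((39 + 36)/4) = 18.
  m_7 = 4*18 - 36 = 36, d_7 = (1548 - 36^2)/4 = 252/4 = 63, a_7 = floor((39 + 36)/63) = 1.
  m_8 = 63*1 - 36 = 27, d_8 = (1548 - 27^2)/63 = 819/63 = 13, a_8 = floor((39 + 27)/13) = 5.
  m_9 = 13*5 - 27 = 38, d_9 = (1548 - 38^2)/13 = 104/13 = 8, a_9 = floor((39 + 38)/8) = 9.
  m_10 = 8*9 - 38 = 34, d_10 = (1548 - 34^2)/8 = 392/8 = 49, a_10 = floor((39 + 34)/49) = 1.
  m_11 = 49*1 - 34 = 15, d_11 = (1548 - 15^2)/49 = 1323/49 = 27, a_11 = floor((39 + 15)/27) = 2.
  m_12 = 27*2 - 15 = 39, d_12 = (1548 - 39^2)/27 = 27/27 = 1, a_12 = floor((39 + 39)/1) = 78.
  m_13 = 1*78 - 39 = 39, d_13 = (1548 - 39^2)/1 = 27/1 = 27: (m_13, d_13) = (m_1, d_1) = (39, 27), so from here the quotients repeat a_1, ..., a_12; the period length is 12.
So sqrt(1548) = [39; (2, 1, 9, 5, 1, 18, 1, 5, 9, 1, 2, 78)] with period length k = 12.
k is even, so the fundamental solution of x^2 - 1548y^2 = 1 is (p_{k-1}, q_{k-1}) = (p_11, q_11); compute convergents through index 11.
Convergents (p_i = a_i*p_{i-1} + p_{i-2}, q_i = a_i*q_{i-1} + q_{i-2} with p_{-2}=0, p_{-1}=1, q_{-2}=1, q_{-1}=0):
  i=0: a_0=39, p_0 = 39*1 + 0 = 39, q_0 = 39*0 + 1 = 1.
  i=1: a_1=2, p_1 = 2*39 + 1 = 79, q_1 = 2*1 + 0 = 2.
  i=2: a_2=1, p_2 = 1*79 + 39 = 118, q_2 = 1*2 + 1 = 3.
  i=3: a_3=9, p_3 = 9*118 + 79 = 1141, q_3 = 9*3 + 2 = 29.
  i=4: a_4=5, p_4 = 5*1141 + 118 = 5823, q_4 = 5*29 + 3 = 148.
  i=5: a_5=1, p_5 = 1*5823 + 1141 = 6964, q_5 = 1*148 + 29 = 177.
  i=6: a_6=18, p_6 = 18*6964 + 5823 = 131175, q_6 = 18*177 + 148 = 3334.
  i=7: a_7=1, p_7 = 1*131175 + 6964 = 138139, q_7 = 1*3334 + 177 = 3511.
  i=8: a_8=5, p_8 = 5*138139 + 131175 = 821870, q_8 = 5*3511 + 3334 = 20889.
  i=9: a_9=9, p_9 = 9*821870 + 138139 = 7534969, q_9 = 9*20889 + 3511 = 191512.
  i=10: a_10=1, p_10 = 1*7534969 + 821870 = 8356839, q_10 = 1*191512 + 20889 = 212401.
  i=11: a_11=2, p_11 = 2*8356839 + 7534969 = 24248647, q_11 = 2*212401 + 191512 = 616314.
Check: 24248647^2 - 1548*616314^2 = 587996881330609 - 587996881330608 = 1, so (x, y) = (24248647, 616314) solves the equation, and by the theorem it is the least positive solution.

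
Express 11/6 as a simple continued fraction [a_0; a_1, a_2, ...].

Run the Euclidean algorithm on 11 and 6; the successive quotients are the partial quotients a_0, a_1, ... (each step inverts the fractional part left over by the previous one):
  11 = 1*6 + 5, so a_0 = 1.
  6 = 1*5 + 1, so a_1 = 1.
  5 = 5*1 + 0, so a_2 = 5.
The remainder reaches 0 after 3 divisions, so the expansion has 3 partial quotients, read off in order.

[1; 1, 5]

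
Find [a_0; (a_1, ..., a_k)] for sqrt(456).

[21; (2, 1, 4, 1, 2, 42)]

Write x_i = (sqrt(456) + m_i)/d_i with (m_0, d_0) = (0, 1). a_0 = floor(sqrt(456)) = 21, since 21^2 = 441 <= 456 < 484 = 22^2.
Iterate m_{i+1} = d_i*a_i - m_i, d_{i+1} = (456 - m_{i+1}^2)/d_i, a_{i+1} = floor((a_0 + m_{i+1})/d_{i+1}):
  m_1 = 1*21 - 0 = 21, d_1 = (456 - 21^2)/1 = 15/1 = 15, a_1 = floor((21 + 21)/15) = 2.
  m_2 = 15*2 - 21 = 9, d_2 = (456 - 9^2)/15 = 375/15 = 25, a_2 = floor((21 + 9)/25) = 1.
  m_3 = 25*1 - 9 = 16, d_3 = (456 - 16^2)/25 = 200/25 = 8, a_3 = floor((21 + 16)/8) = 4.
  m_4 = 8*4 - 16 = 16, d_4 = (456 - 16^2)/8 = 200/8 = 25, a_4 = floor((21 + 16)/25) = 1.
  m_5 = 25*1 - 16 = 9, d_5 = (456 - 9^2)/25 = 375/25 = 15, a_5 = floor((21 + 9)/15) = 2.
  m_6 = 15*2 - 9 = 21, d_6 = (456 - 21^2)/15 = 15/15 = 1, a_6 = floor((21 + 21)/1) = 42.
  m_7 = 1*42 - 21 = 21, d_7 = (456 - 21^2)/1 = 15/1 = 15: (m_7, d_7) = (m_1, d_1) = (21, 15), so from here the quotients repeat a_1, ..., a_6; the period length is 6.
Hence the expansion of sqrt(456) is a_0 = 21 followed by the repeating block 2, 1, 4, 1, 2, 42 (period 6).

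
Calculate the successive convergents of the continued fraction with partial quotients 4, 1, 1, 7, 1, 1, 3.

4/1, 5/1, 9/2, 68/15, 77/17, 145/32, 512/113

Using the convergent recurrence p_i = a_i*p_{i-1} + p_{i-2}, q_i = a_i*q_{i-1} + q_{i-2} with p_{-2}=0, p_{-1}=1, q_{-2}=1, q_{-1}=0:
  i=0: a_0=4, p_0 = 4*1 + 0 = 4, q_0 = 4*0 + 1 = 1.
  i=1: a_1=1, p_1 = 1*4 + 1 = 5, q_1 = 1*1 + 0 = 1.
  i=2: a_2=1, p_2 = 1*5 + 4 = 9, q_2 = 1*1 + 1 = 2.
  i=3: a_3=7, p_3 = 7*9 + 5 = 68, q_3 = 7*2 + 1 = 15.
  i=4: a_4=1, p_4 = 1*68 + 9 = 77, q_4 = 1*15 + 2 = 17.
  i=5: a_5=1, p_5 = 1*77 + 68 = 145, q_5 = 1*17 + 15 = 32.
  i=6: a_6=3, p_6 = 3*145 + 77 = 512, q_6 = 3*32 + 17 = 113.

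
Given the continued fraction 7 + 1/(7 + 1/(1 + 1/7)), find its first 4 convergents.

7/1, 50/7, 57/8, 449/63

Using the convergent recurrence p_i = a_i*p_{i-1} + p_{i-2}, q_i = a_i*q_{i-1} + q_{i-2} with p_{-2}=0, p_{-1}=1, q_{-2}=1, q_{-1}=0:
  i=0: a_0=7, p_0 = 7*1 + 0 = 7, q_0 = 7*0 + 1 = 1.
  i=1: a_1=7, p_1 = 7*7 + 1 = 50, q_1 = 7*1 + 0 = 7.
  i=2: a_2=1, p_2 = 1*50 + 7 = 57, q_2 = 1*7 + 1 = 8.
  i=3: a_3=7, p_3 = 7*57 + 50 = 449, q_3 = 7*8 + 7 = 63.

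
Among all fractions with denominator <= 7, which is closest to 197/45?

22/5

Expand x = 197/45 as a continued fraction with the Euclidean algorithm:
  197 = 4*45 + 17, so a_0 = 4.
  45 = 2*17 + 11, so a_1 = 2.
  17 = 1*11 + 6, so a_2 = 1.
  11 = 1*6 + 5, so a_3 = 1.
  6 = 1*5 + 1, so a_4 = 1.
  5 = 5*1 + 0, so a_5 = 5.
so x = [4; 2, 1, 1, 1, 5].
Convergents (p_i = a_i*p_{i-1} + p_{i-2}, q_i = a_i*q_{i-1} + q_{i-2} with p_{-2}=0, p_{-1}=1, q_{-2}=1, q_{-1}=0), until the denominator exceeds 7:
  i=0: a_0=4, p_0 = 4*1 + 0 = 4, q_0 = 4*0 + 1 = 1.
  i=1: a_1=2, p_1 = 2*4 + 1 = 9, q_1 = 2*1 + 0 = 2.
  i=2: a_2=1, p_2 = 1*9 + 4 = 13, q_2 = 1*2 + 1 = 3.
  i=3: a_3=1, p_3 = 1*13 + 9 = 22, q_3 = 1*3 + 2 = 5.
  i=4: a_4=1, p_4 = 1*22 + 13 = 35, q_4 = 1*5 + 3 = 8.
q_4 = 8 > 7, so the last convergent with denominator <= 7 is p_3/q_3 = 22/5.
The closest fraction with denominator <= 7 is either p_3/q_3 or the intermediate fraction (k*p_3 + p_2)/(k*q_3 + q_2) with the largest k >= 1 whose denominator stays <= 7; these approach x as k grows, and every other convergent or intermediate fraction in range is farther away.
Largest k: floor((7 - q_2)/q_3) = floor((7 - 3)/5) = 0.
Since k = 0, no intermediate fraction beyond p_3/q_3 has denominator <= 7, so the convergent 22/5 is the closest (its error is |197*5 - 22*45|/(45*5) = 5/225).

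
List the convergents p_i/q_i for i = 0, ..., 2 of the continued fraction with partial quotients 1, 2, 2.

Using the convergent recurrence p_i = a_i*p_{i-1} + p_{i-2}, q_i = a_i*q_{i-1} + q_{i-2} with p_{-2}=0, p_{-1}=1, q_{-2}=1, q_{-1}=0:
  i=0: a_0=1, p_0 = 1*1 + 0 = 1, q_0 = 1*0 + 1 = 1.
  i=1: a_1=2, p_1 = 2*1 + 1 = 3, q_1 = 2*1 + 0 = 2.
  i=2: a_2=2, p_2 = 2*3 + 1 = 7, q_2 = 2*2 + 1 = 5.

1/1, 3/2, 7/5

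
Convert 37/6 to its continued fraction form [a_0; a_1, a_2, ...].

[6; 6]

Run the Euclidean algorithm on 37 and 6; the successive quotients are the partial quotients a_0, a_1, ... (each step inverts the fractional part left over by the previous one):
  37 = 6*6 + 1, so a_0 = 6.
  6 = 6*1 + 0, so a_1 = 6.
The remainder reaches 0 after 2 divisions, so the expansion has 2 partial quotients, read off in order.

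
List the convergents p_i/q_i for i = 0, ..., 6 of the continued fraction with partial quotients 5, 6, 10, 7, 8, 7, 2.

Using the convergent recurrence p_i = a_i*p_{i-1} + p_{i-2}, q_i = a_i*q_{i-1} + q_{i-2} with p_{-2}=0, p_{-1}=1, q_{-2}=1, q_{-1}=0:
  i=0: a_0=5, p_0 = 5*1 + 0 = 5, q_0 = 5*0 + 1 = 1.
  i=1: a_1=6, p_1 = 6*5 + 1 = 31, q_1 = 6*1 + 0 = 6.
  i=2: a_2=10, p_2 = 10*31 + 5 = 315, q_2 = 10*6 + 1 = 61.
  i=3: a_3=7, p_3 = 7*315 + 31 = 2236, q_3 = 7*61 + 6 = 433.
  i=4: a_4=8, p_4 = 8*2236 + 315 = 18203, q_4 = 8*433 + 61 = 3525.
  i=5: a_5=7, p_5 = 7*18203 + 2236 = 129657, q_5 = 7*3525 + 433 = 25108.
  i=6: a_6=2, p_6 = 2*129657 + 18203 = 277517, q_6 = 2*25108 + 3525 = 53741.

5/1, 31/6, 315/61, 2236/433, 18203/3525, 129657/25108, 277517/53741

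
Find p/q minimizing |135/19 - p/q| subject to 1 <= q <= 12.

Expand x = 135/19 as a continued fraction with the Euclidean algorithm:
  135 = 7*19 + 2, so a_0 = 7.
  19 = 9*2 + 1, so a_1 = 9.
  2 = 2*1 + 0, so a_2 = 2.
so x = [7; 9, 2].
Convergents (p_i = a_i*p_{i-1} + p_{i-2}, q_i = a_i*q_{i-1} + q_{i-2} with p_{-2}=0, p_{-1}=1, q_{-2}=1, q_{-1}=0), until the denominator exceeds 12:
  i=0: a_0=7, p_0 = 7*1 + 0 = 7, q_0 = 7*0 + 1 = 1.
  i=1: a_1=9, p_1 = 9*7 + 1 = 64, q_1 = 9*1 + 0 = 9.
  i=2: a_2=2, p_2 = 2*64 + 7 = 135, q_2 = 2*9 + 1 = 19.
q_2 = 19 > 12, so the last convergent with denominator <= 12 is p_1/q_1 = 64/9.
The closest fraction with denominator <= 12 is either p_1/q_1 or the intermediate fraction (k*p_1 + p_0)/(k*q_1 + q_0) with the largest k >= 1 whose denominator stays <= 12; these approach x as k grows, and every other convergent or intermediate fraction in range is farther away.
Largest k: floor((12 - q_0)/q_1) = floor((12 - 1)/9) = 1.
That gives (1*64 + 7)/(1*9 + 1) = 71/10.
Compare the errors: |x - 64/9| = |135*9 - 64*19|/(19*9) = 1/171, and |x - 71/10| = |135*10 - 71*19|/(19*10) = 1/190.
Cross-multiplying, 1*171 = 171 < 190 = 1*190, so 1/190 is smaller: the intermediate fraction 71/10 is closer to x than 64/9.

71/10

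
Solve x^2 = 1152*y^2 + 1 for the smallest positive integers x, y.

First expand sqrt(1152) as a continued fraction. With x_i = (sqrt(1152) + m_i)/d_i and (m_0, d_0) = (0, 1): a_0 = floor(sqrt(1152)) = 33, since 33^2 = 1089 <= 1152 < 1156 = 34^2.
Iterate m_{i+1} = d_i*a_i - m_i, d_{i+1} = (1152 - m_{i+1}^2)/d_i, a_{i+1} = floor((a_0 + m_{i+1})/d_{i+1}):
  m_1 = 1*33 - 0 = 33, d_1 = (1152 - 33^2)/1 = 63/1 = 63, a_1 = floor((33 + 33)/63) = 1.
  m_2 = 63*1 - 33 = 30, d_2 = (1152 - 30^2)/63 = 252/63 = 4, a_2 = floor((33 + 30)/4) = 15.
  m_3 = 4*15 - 30 = 30, d_3 = (1152 - 30^2)/4 = 252/4 = 63, a_3 = floor((33 + 30)/63) = 1.
  m_4 = 63*1 - 30 = 33, d_4 = (1152 - 33^2)/63 = 63/63 = 1, a_4 = floor((33 + 33)/1) = 66.
  m_5 = 1*66 - 33 = 33, d_5 = (1152 - 33^2)/1 = 63/1 = 63: (m_5, d_5) = (m_1, d_1) = (33, 63), so from here the quotients repeat a_1, ..., a_4; the period length is 4.
So sqrt(1152) = [33; (1, 15, 1, 66)] with period length k = 4.
k is even, so the fundamental solution of x^2 - 1152y^2 = 1 is (p_{k-1}, q_{k-1}) = (p_3, q_3); compute convergents through index 3.
Convergents (p_i = a_i*p_{i-1} + p_{i-2}, q_i = a_i*q_{i-1} + q_{i-2} with p_{-2}=0, p_{-1}=1, q_{-2}=1, q_{-1}=0):
  i=0: a_0=33, p_0 = 33*1 + 0 = 33, q_0 = 33*0 + 1 = 1.
  i=1: a_1=1, p_1 = 1*33 + 1 = 34, q_1 = 1*1 + 0 = 1.
  i=2: a_2=15, p_2 = 15*34 + 33 = 543, q_2 = 15*1 + 1 = 16.
  i=3: a_3=1, p_3 = 1*543 + 34 = 577, q_3 = 1*16 + 1 = 17.
Check: 577^2 - 1152*17^2 = 332929 - 332928 = 1, so (x, y) = (577, 17) solves the equation, and by the theorem it is the least positive solution.

(x, y) = (577, 17)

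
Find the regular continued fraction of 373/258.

[1; 2, 4, 9, 3]

Run the Euclidean algorithm on 373 and 258; the successive quotients are the partial quotients a_0, a_1, ... (each step inverts the fractional part left over by the previous one):
  373 = 1*258 + 115, so a_0 = 1.
  258 = 2*115 + 28, so a_1 = 2.
  115 = 4*28 + 3, so a_2 = 4.
  28 = 9*3 + 1, so a_3 = 9.
  3 = 3*1 + 0, so a_4 = 3.
The remainder reaches 0 after 5 divisions, so the expansion has 5 partial quotients, read off in order.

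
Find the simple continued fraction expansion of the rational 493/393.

Run the Euclidean algorithm on 493 and 393; the successive quotients are the partial quotients a_0, a_1, ... (each step inverts the fractional part left over by the previous one):
  493 = 1*393 + 100, so a_0 = 1.
  393 = 3*100 + 93, so a_1 = 3.
  100 = 1*93 + 7, so a_2 = 1.
  93 = 13*7 + 2, so a_3 = 13.
  7 = 3*2 + 1, so a_4 = 3.
  2 = 2*1 + 0, so a_5 = 2.
The remainder reaches 0 after 6 divisions, so the expansion has 6 partial quotients, read off in order.

[1; 3, 1, 13, 3, 2]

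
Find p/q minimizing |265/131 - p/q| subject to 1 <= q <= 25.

Expand x = 265/131 as a continued fraction with the Euclidean algorithm:
  265 = 2*131 + 3, so a_0 = 2.
  131 = 43*3 + 2, so a_1 = 43.
  3 = 1*2 + 1, so a_2 = 1.
  2 = 2*1 + 0, so a_3 = 2.
so x = [2; 43, 1, 2].
Convergents (p_i = a_i*p_{i-1} + p_{i-2}, q_i = a_i*q_{i-1} + q_{i-2} with p_{-2}=0, p_{-1}=1, q_{-2}=1, q_{-1}=0), until the denominator exceeds 25:
  i=0: a_0=2, p_0 = 2*1 + 0 = 2, q_0 = 2*0 + 1 = 1.
  i=1: a_1=43, p_1 = 43*2 + 1 = 87, q_1 = 43*1 + 0 = 43.
q_1 = 43 > 25, so the last convergent with denominator <= 25 is p_0/q_0 = 2/1.
The closest fraction with denominator <= 25 is either p_0/q_0 or the intermediate fraction (k*p_0 + p_{-1})/(k*q_0 + q_{-1}) with the largest k >= 1 whose denominator stays <= 25; these approach x as k grows, and every other convergent or intermediate fraction in range is farther away.
Largest k: floor((25 - q_{-1})/q_0) = floor((25 - 0)/1) = 25 (using the seeds p_{-1} = 1, q_{-1} = 0).
That gives (25*2 + 1)/(25*1 + 0) = 51/25.
Compare the errors: |x - 2/1| = |265*1 - 2*131|/(131*1) = 3/131, and |x - 51/25| = |265*25 - 51*131|/(131*25) = 56/3275.
Cross-multiplying, 56*131 = 7336 < 9825 = 3*3275, so 56/3275 is smaller: the intermediate fraction 51/25 is closer to x than 2/1.

51/25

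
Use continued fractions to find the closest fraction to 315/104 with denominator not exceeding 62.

106/35

Expand x = 315/104 as a continued fraction with the Euclidean algorithm:
  315 = 3*104 + 3, so a_0 = 3.
  104 = 34*3 + 2, so a_1 = 34.
  3 = 1*2 + 1, so a_2 = 1.
  2 = 2*1 + 0, so a_3 = 2.
so x = [3; 34, 1, 2].
Convergents (p_i = a_i*p_{i-1} + p_{i-2}, q_i = a_i*q_{i-1} + q_{i-2} with p_{-2}=0, p_{-1}=1, q_{-2}=1, q_{-1}=0), until the denominator exceeds 62:
  i=0: a_0=3, p_0 = 3*1 + 0 = 3, q_0 = 3*0 + 1 = 1.
  i=1: a_1=34, p_1 = 34*3 + 1 = 103, q_1 = 34*1 + 0 = 34.
  i=2: a_2=1, p_2 = 1*103 + 3 = 106, q_2 = 1*34 + 1 = 35.
  i=3: a_3=2, p_3 = 2*106 + 103 = 315, q_3 = 2*35 + 34 = 104.
q_3 = 104 > 62, so the last convergent with denominator <= 62 is p_2/q_2 = 106/35.
The closest fraction with denominator <= 62 is either p_2/q_2 or the intermediate fraction (k*p_2 + p_1)/(k*q_2 + q_1) with the largest k >= 1 whose denominator stays <= 62; these approach x as k grows, and every other convergent or intermediate fraction in range is farther away.
Largest k: floor((62 - q_1)/q_2) = floor((62 - 34)/35) = 0.
Since k = 0, no intermediate fraction beyond p_2/q_2 has denominator <= 62, so the convergent 106/35 is the closest (its error is |315*35 - 106*104|/(104*35) = 1/3640).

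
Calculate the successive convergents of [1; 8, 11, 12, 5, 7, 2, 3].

Using the convergent recurrence p_i = a_i*p_{i-1} + p_{i-2}, q_i = a_i*q_{i-1} + q_{i-2} with p_{-2}=0, p_{-1}=1, q_{-2}=1, q_{-1}=0:
  i=0: a_0=1, p_0 = 1*1 + 0 = 1, q_0 = 1*0 + 1 = 1.
  i=1: a_1=8, p_1 = 8*1 + 1 = 9, q_1 = 8*1 + 0 = 8.
  i=2: a_2=11, p_2 = 11*9 + 1 = 100, q_2 = 11*8 + 1 = 89.
  i=3: a_3=12, p_3 = 12*100 + 9 = 1209, q_3 = 12*89 + 8 = 1076.
  i=4: a_4=5, p_4 = 5*1209 + 100 = 6145, q_4 = 5*1076 + 89 = 5469.
  i=5: a_5=7, p_5 = 7*6145 + 1209 = 44224, q_5 = 7*5469 + 1076 = 39359.
  i=6: a_6=2, p_6 = 2*44224 + 6145 = 94593, q_6 = 2*39359 + 5469 = 84187.
  i=7: a_7=3, p_7 = 3*94593 + 44224 = 328003, q_7 = 3*84187 + 39359 = 291920.

1/1, 9/8, 100/89, 1209/1076, 6145/5469, 44224/39359, 94593/84187, 328003/291920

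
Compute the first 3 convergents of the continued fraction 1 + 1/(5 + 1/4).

1/1, 6/5, 25/21

Using the convergent recurrence p_i = a_i*p_{i-1} + p_{i-2}, q_i = a_i*q_{i-1} + q_{i-2} with p_{-2}=0, p_{-1}=1, q_{-2}=1, q_{-1}=0:
  i=0: a_0=1, p_0 = 1*1 + 0 = 1, q_0 = 1*0 + 1 = 1.
  i=1: a_1=5, p_1 = 5*1 + 1 = 6, q_1 = 5*1 + 0 = 5.
  i=2: a_2=4, p_2 = 4*6 + 1 = 25, q_2 = 4*5 + 1 = 21.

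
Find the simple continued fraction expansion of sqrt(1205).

Write x_i = (sqrt(1205) + m_i)/d_i with (m_0, d_0) = (0, 1). a_0 = floor(sqrt(1205)) = 34, since 34^2 = 1156 <= 1205 < 1225 = 35^2.
Iterate m_{i+1} = d_i*a_i - m_i, d_{i+1} = (1205 - m_{i+1}^2)/d_i, a_{i+1} = floor((a_0 + m_{i+1})/d_{i+1}):
  m_1 = 1*34 - 0 = 34, d_1 = (1205 - 34^2)/1 = 49/1 = 49, a_1 = floor((34 + 34)/49) = 1.
  m_2 = 49*1 - 34 = 15, d_2 = (1205 - 15^2)/49 = 980/49 = 20, a_2 = floor((34 + 15)/20) = 2.
  m_3 = 20*2 - 15 = 25, d_3 = (1205 - 25^2)/20 = 580/20 = 29, a_3 = floor((34 + 25)/29) = 2.
  m_4 = 29*2 - 25 = 33, d_4 = (1205 - 33^2)/29 = 116/29 = 4, a_4 = floor((34 + 33)/4) = 16.
  m_5 = 4*16 - 33 = 31, d_5 = (1205 - 31^2)/4 = 244/4 = 61, a_5 = floor((34 + 31)/61) = 1.
  m_6 = 61*1 - 31 = 30, d_6 = (1205 - 30^2)/61 = 305/61 = 5, a_6 = floor((34 + 30)/5) = 12.
  m_7 = 5*12 - 30 = 30, d_7 = (1205 - 30^2)/5 = 305/5 = 61, a_7 = floor((34 + 30)/61) = 1.
  m_8 = 61*1 - 30 = 31, d_8 = (1205 - 31^2)/61 = 244/61 = 4, a_8 = floor((34 + 31)/4) = 16.
  m_9 = 4*16 - 31 = 33, d_9 = (1205 - 33^2)/4 = 116/4 = 29, a_9 = floor((34 + 33)/29) = 2.
  m_10 = 29*2 - 33 = 25, d_10 = (1205 - 25^2)/29 = 580/29 = 20, a_10 = floor((34 + 25)/20) = 2.
  m_11 = 20*2 - 25 = 15, d_11 = (1205 - 15^2)/20 = 980/20 = 49, a_11 = floor((34 + 15)/49) = 1.
  m_12 = 49*1 - 15 = 34, d_12 = (1205 - 34^2)/49 = 49/49 = 1, a_12 = floor((34 + 34)/1) = 68.
  m_13 = 1*68 - 34 = 34, d_13 = (1205 - 34^2)/1 = 49/1 = 49: (m_13, d_13) = (m_1, d_1) = (34, 49), so from here the quotients repeat a_1, ..., a_12; the period length is 12.
Hence the expansion of sqrt(1205) is a_0 = 34 followed by the repeating block 1, 2, 2, 16, 1, 12, 1, 16, 2, 2, 1, 68 (period 12).

[34; (1, 2, 2, 16, 1, 12, 1, 16, 2, 2, 1, 68)]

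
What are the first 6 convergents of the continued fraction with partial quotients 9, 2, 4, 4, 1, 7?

Using the convergent recurrence p_i = a_i*p_{i-1} + p_{i-2}, q_i = a_i*q_{i-1} + q_{i-2} with p_{-2}=0, p_{-1}=1, q_{-2}=1, q_{-1}=0:
  i=0: a_0=9, p_0 = 9*1 + 0 = 9, q_0 = 9*0 + 1 = 1.
  i=1: a_1=2, p_1 = 2*9 + 1 = 19, q_1 = 2*1 + 0 = 2.
  i=2: a_2=4, p_2 = 4*19 + 9 = 85, q_2 = 4*2 + 1 = 9.
  i=3: a_3=4, p_3 = 4*85 + 19 = 359, q_3 = 4*9 + 2 = 38.
  i=4: a_4=1, p_4 = 1*359 + 85 = 444, q_4 = 1*38 + 9 = 47.
  i=5: a_5=7, p_5 = 7*444 + 359 = 3467, q_5 = 7*47 + 38 = 367.

9/1, 19/2, 85/9, 359/38, 444/47, 3467/367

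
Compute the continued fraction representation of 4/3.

Run the Euclidean algorithm on 4 and 3; the successive quotients are the partial quotients a_0, a_1, ... (each step inverts the fractional part left over by the previous one):
  4 = 1*3 + 1, so a_0 = 1.
  3 = 3*1 + 0, so a_1 = 3.
The remainder reaches 0 after 2 divisions, so the expansion has 2 partial quotients, read off in order.

[1; 3]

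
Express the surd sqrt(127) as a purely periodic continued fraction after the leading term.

[11; (3, 1, 2, 2, 7, 11, 7, 2, 2, 1, 3, 22)]

Write x_i = (sqrt(127) + m_i)/d_i with (m_0, d_0) = (0, 1). a_0 = floor(sqrt(127)) = 11, since 11^2 = 121 <= 127 < 144 = 12^2.
Iterate m_{i+1} = d_i*a_i - m_i, d_{i+1} = (127 - m_{i+1}^2)/d_i, a_{i+1} = floor((a_0 + m_{i+1})/d_{i+1}):
  m_1 = 1*11 - 0 = 11, d_1 = (127 - 11^2)/1 = 6/1 = 6, a_1 = floor((11 + 11)/6) = 3.
  m_2 = 6*3 - 11 = 7, d_2 = (127 - 7^2)/6 = 78/6 = 13, a_2 = floor((11 + 7)/13) = 1.
  m_3 = 13*1 - 7 = 6, d_3 = (127 - 6^2)/13 = 91/13 = 7, a_3 = floor((11 + 6)/7) = 2.
  m_4 = 7*2 - 6 = 8, d_4 = (127 - 8^2)/7 = 63/7 = 9, a_4 = floor((11 + 8)/9) = 2.
  m_5 = 9*2 - 8 = 10, d_5 = (127 - 10^2)/9 = 27/9 = 3, a_5 = floor((11 + 10)/3) = 7.
  m_6 = 3*7 - 10 = 11, d_6 = (127 - 11^2)/3 = 6/3 = 2, a_6 = floor((11 + 11)/2) = 11.
  m_7 = 2*11 - 11 = 11, d_7 = (127 - 11^2)/2 = 6/2 = 3, a_7 = floor((11 + 11)/3) = 7.
  m_8 = 3*7 - 11 = 10, d_8 = (127 - 10^2)/3 = 27/3 = 9, a_8 = floor((11 + 10)/9) = 2.
  m_9 = 9*2 - 10 = 8, d_9 = (127 - 8^2)/9 = 63/9 = 7, a_9 = floor((11 + 8)/7) = 2.
  m_10 = 7*2 - 8 = 6, d_10 = (127 - 6^2)/7 = 91/7 = 13, a_10 = floor((11 + 6)/13) = 1.
  m_11 = 13*1 - 6 = 7, d_11 = (127 - 7^2)/13 = 78/13 = 6, a_11 = floor((11 + 7)/6) = 3.
  m_12 = 6*3 - 7 = 11, d_12 = (127 - 11^2)/6 = 6/6 = 1, a_12 = floor((11 + 11)/1) = 22.
  m_13 = 1*22 - 11 = 11, d_13 = (127 - 11^2)/1 = 6/1 = 6: (m_13, d_13) = (m_1, d_1) = (11, 6), so from here the quotients repeat a_1, ..., a_12; the period length is 12.
Hence the expansion of sqrt(127) is a_0 = 11 followed by the repeating block 3, 1, 2, 2, 7, 11, 7, 2, 2, 1, 3, 22 (period 12).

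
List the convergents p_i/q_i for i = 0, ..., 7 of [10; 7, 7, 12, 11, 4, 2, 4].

Using the convergent recurrence p_i = a_i*p_{i-1} + p_{i-2}, q_i = a_i*q_{i-1} + q_{i-2} with p_{-2}=0, p_{-1}=1, q_{-2}=1, q_{-1}=0:
  i=0: a_0=10, p_0 = 10*1 + 0 = 10, q_0 = 10*0 + 1 = 1.
  i=1: a_1=7, p_1 = 7*10 + 1 = 71, q_1 = 7*1 + 0 = 7.
  i=2: a_2=7, p_2 = 7*71 + 10 = 507, q_2 = 7*7 + 1 = 50.
  i=3: a_3=12, p_3 = 12*507 + 71 = 6155, q_3 = 12*50 + 7 = 607.
  i=4: a_4=11, p_4 = 11*6155 + 507 = 68212, q_4 = 11*607 + 50 = 6727.
  i=5: a_5=4, p_5 = 4*68212 + 6155 = 279003, q_5 = 4*6727 + 607 = 27515.
  i=6: a_6=2, p_6 = 2*279003 + 68212 = 626218, q_6 = 2*27515 + 6727 = 61757.
  i=7: a_7=4, p_7 = 4*626218 + 279003 = 2783875, q_7 = 4*61757 + 27515 = 274543.

10/1, 71/7, 507/50, 6155/607, 68212/6727, 279003/27515, 626218/61757, 2783875/274543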